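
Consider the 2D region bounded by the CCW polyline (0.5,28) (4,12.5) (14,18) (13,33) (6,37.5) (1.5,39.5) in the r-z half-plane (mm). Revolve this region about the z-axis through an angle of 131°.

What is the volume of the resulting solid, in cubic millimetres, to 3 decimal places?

Volume = 4087.573 mm³

Profile (r,z), 6 vertices: (0.5,28) (4,12.5) (14,18) (13,33) (6,37.5) (1.5,39.5)
edge 0: (0.5,28)→(4,12.5)  cross = 0.5·12.5 − 4·28 = -105.7500; (r_i+r_j)·cross = 4.5·-105.7500 = -475.8750
edge 1: (4,12.5)→(14,18)  cross = 4·18 − 14·12.5 = -103.0000; (r_i+r_j)·cross = 18·-103.0000 = -1854.0000
edge 2: (14,18)→(13,33)  cross = 14·33 − 13·18 = 228.0000; (r_i+r_j)·cross = 27·228.0000 = 6156.0000
edge 3: (13,33)→(6,37.5)  cross = 13·37.5 − 6·33 = 289.5000; (r_i+r_j)·cross = 19·289.5000 = 5500.5000
edge 4: (6,37.5)→(1.5,39.5)  cross = 6·39.5 − 1.5·37.5 = 180.7500; (r_i+r_j)·cross = 7.5·180.7500 = 1355.6250
edge 5: (1.5,39.5)→(0.5,28)  cross = 1.5·28 − 0.5·39.5 = 22.2500; (r_i+r_j)·cross = 2·22.2500 = 44.5000
Σcross = 511.7500 → A = |Σcross|/2 = 255.8750 mm²
Σ(r_i+r_j)·cross = 10726.7500 → first moment M = |Σ|/6 = 1787.7917
R_c = M/A = 1787.7917/255.8750 = 6.9870 mm
θ = 131° = 2.286381 rad
V = θ·R_c·A = 2.286381·6.9870·255.8750 = 4087.573 mm³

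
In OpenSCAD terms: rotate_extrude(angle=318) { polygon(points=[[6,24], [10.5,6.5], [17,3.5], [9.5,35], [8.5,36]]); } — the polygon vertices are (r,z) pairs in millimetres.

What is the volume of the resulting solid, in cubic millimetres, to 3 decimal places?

Profile (r,z), 5 vertices: (6,24) (10.5,6.5) (17,3.5) (9.5,35) (8.5,36)
edge 0: (6,24)→(10.5,6.5)  cross = 6·6.5 − 10.5·24 = -213.0000; (r_i+r_j)·cross = 16.5·-213.0000 = -3514.5000
edge 1: (10.5,6.5)→(17,3.5)  cross = 10.5·3.5 − 17·6.5 = -73.7500; (r_i+r_j)·cross = 27.5·-73.7500 = -2028.1250
edge 2: (17,3.5)→(9.5,35)  cross = 17·35 − 9.5·3.5 = 561.7500; (r_i+r_j)·cross = 26.5·561.7500 = 14886.3750
edge 3: (9.5,35)→(8.5,36)  cross = 9.5·36 − 8.5·35 = 44.5000; (r_i+r_j)·cross = 18·44.5000 = 801.0000
edge 4: (8.5,36)→(6,24)  cross = 8.5·24 − 6·36 = -12.0000; (r_i+r_j)·cross = 14.5·-12.0000 = -174.0000
Σcross = 307.5000 → A = |Σcross|/2 = 153.7500 mm²
Σ(r_i+r_j)·cross = 9970.7500 → first moment M = |Σ|/6 = 1661.7917
R_c = M/A = 1661.7917/153.7500 = 10.8084 mm
θ = 318° = 5.550147 rad
V = θ·R_c·A = 5.550147·10.8084·153.7500 = 9223.188 mm³

Volume = 9223.188 mm³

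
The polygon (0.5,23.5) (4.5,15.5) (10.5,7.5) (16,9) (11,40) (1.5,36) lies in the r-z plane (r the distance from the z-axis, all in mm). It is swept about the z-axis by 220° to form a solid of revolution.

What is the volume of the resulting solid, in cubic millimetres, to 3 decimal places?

Volume = 10073.357 mm³

Profile (r,z), 6 vertices: (0.5,23.5) (4.5,15.5) (10.5,7.5) (16,9) (11,40) (1.5,36)
edge 0: (0.5,23.5)→(4.5,15.5)  cross = 0.5·15.5 − 4.5·23.5 = -98.0000; (r_i+r_j)·cross = 5·-98.0000 = -490.0000
edge 1: (4.5,15.5)→(10.5,7.5)  cross = 4.5·7.5 − 10.5·15.5 = -129.0000; (r_i+r_j)·cross = 15·-129.0000 = -1935.0000
edge 2: (10.5,7.5)→(16,9)  cross = 10.5·9 − 16·7.5 = -25.5000; (r_i+r_j)·cross = 26.5·-25.5000 = -675.7500
edge 3: (16,9)→(11,40)  cross = 16·40 − 11·9 = 541.0000; (r_i+r_j)·cross = 27·541.0000 = 14607.0000
edge 4: (11,40)→(1.5,36)  cross = 11·36 − 1.5·40 = 336.0000; (r_i+r_j)·cross = 12.5·336.0000 = 4200.0000
edge 5: (1.5,36)→(0.5,23.5)  cross = 1.5·23.5 − 0.5·36 = 17.2500; (r_i+r_j)·cross = 2·17.2500 = 34.5000
Σcross = 641.7500 → A = |Σcross|/2 = 320.8750 mm²
Σ(r_i+r_j)·cross = 15740.7500 → first moment M = |Σ|/6 = 2623.4583
R_c = M/A = 2623.4583/320.8750 = 8.1760 mm
θ = 220° = 3.839724 rad
V = θ·R_c·A = 3.839724·8.1760·320.8750 = 10073.357 mm³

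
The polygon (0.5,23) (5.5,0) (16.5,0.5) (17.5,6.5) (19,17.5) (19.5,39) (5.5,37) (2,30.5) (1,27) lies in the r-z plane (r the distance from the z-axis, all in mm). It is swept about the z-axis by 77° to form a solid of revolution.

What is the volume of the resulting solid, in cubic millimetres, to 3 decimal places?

Volume = 8550.390 mm³

Profile (r,z), 9 vertices: (0.5,23) (5.5,0) (16.5,0.5) (17.5,6.5) (19,17.5) (19.5,39) (5.5,37) (2,30.5) (1,27)
edge 0: (0.5,23)→(5.5,0)  cross = 0.5·0 − 5.5·23 = -126.5000; (r_i+r_j)·cross = 6·-126.5000 = -759.0000
edge 1: (5.5,0)→(16.5,0.5)  cross = 5.5·0.5 − 16.5·0 = 2.7500; (r_i+r_j)·cross = 22·2.7500 = 60.5000
edge 2: (16.5,0.5)→(17.5,6.5)  cross = 16.5·6.5 − 17.5·0.5 = 98.5000; (r_i+r_j)·cross = 34·98.5000 = 3349.0000
edge 3: (17.5,6.5)→(19,17.5)  cross = 17.5·17.5 − 19·6.5 = 182.7500; (r_i+r_j)·cross = 36.5·182.7500 = 6670.3750
edge 4: (19,17.5)→(19.5,39)  cross = 19·39 − 19.5·17.5 = 399.7500; (r_i+r_j)·cross = 38.5·399.7500 = 15390.3750
edge 5: (19.5,39)→(5.5,37)  cross = 19.5·37 − 5.5·39 = 507.0000; (r_i+r_j)·cross = 25·507.0000 = 12675.0000
edge 6: (5.5,37)→(2,30.5)  cross = 5.5·30.5 − 2·37 = 93.7500; (r_i+r_j)·cross = 7.5·93.7500 = 703.1250
edge 7: (2,30.5)→(1,27)  cross = 2·27 − 1·30.5 = 23.5000; (r_i+r_j)·cross = 3·23.5000 = 70.5000
edge 8: (1,27)→(0.5,23)  cross = 1·23 − 0.5·27 = 9.5000; (r_i+r_j)·cross = 1.5·9.5000 = 14.2500
Σcross = 1191.0000 → A = |Σcross|/2 = 595.5000 mm²
Σ(r_i+r_j)·cross = 38174.1250 → first moment M = |Σ|/6 = 6362.3542
R_c = M/A = 6362.3542/595.5000 = 10.6841 mm
θ = 77° = 1.343904 rad
V = θ·R_c·A = 1.343904·10.6841·595.5000 = 8550.390 mm³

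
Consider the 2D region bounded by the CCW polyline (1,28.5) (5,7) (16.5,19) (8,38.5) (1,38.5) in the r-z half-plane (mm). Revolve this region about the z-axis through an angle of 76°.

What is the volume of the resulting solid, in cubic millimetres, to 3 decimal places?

Profile (r,z), 5 vertices: (1,28.5) (5,7) (16.5,19) (8,38.5) (1,38.5)
edge 0: (1,28.5)→(5,7)  cross = 1·7 − 5·28.5 = -135.5000; (r_i+r_j)·cross = 6·-135.5000 = -813.0000
edge 1: (5,7)→(16.5,19)  cross = 5·19 − 16.5·7 = -20.5000; (r_i+r_j)·cross = 21.5·-20.5000 = -440.7500
edge 2: (16.5,19)→(8,38.5)  cross = 16.5·38.5 − 8·19 = 483.2500; (r_i+r_j)·cross = 24.5·483.2500 = 11839.6250
edge 3: (8,38.5)→(1,38.5)  cross = 8·38.5 − 1·38.5 = 269.5000; (r_i+r_j)·cross = 9·269.5000 = 2425.5000
edge 4: (1,38.5)→(1,28.5)  cross = 1·28.5 − 1·38.5 = -10.0000; (r_i+r_j)·cross = 2·-10.0000 = -20.0000
Σcross = 586.7500 → A = |Σcross|/2 = 293.3750 mm²
Σ(r_i+r_j)·cross = 12991.3750 → first moment M = |Σ|/6 = 2165.2292
R_c = M/A = 2165.2292/293.3750 = 7.3804 mm
θ = 76° = 1.326450 rad
V = θ·R_c·A = 1.326450·7.3804·293.3750 = 2872.069 mm³

Volume = 2872.069 mm³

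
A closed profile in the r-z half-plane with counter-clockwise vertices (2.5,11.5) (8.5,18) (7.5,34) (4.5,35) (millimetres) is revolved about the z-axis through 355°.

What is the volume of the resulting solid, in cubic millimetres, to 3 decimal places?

Volume = 3043.745 mm³

Profile (r,z), 4 vertices: (2.5,11.5) (8.5,18) (7.5,34) (4.5,35)
edge 0: (2.5,11.5)→(8.5,18)  cross = 2.5·18 − 8.5·11.5 = -52.7500; (r_i+r_j)·cross = 11·-52.7500 = -580.2500
edge 1: (8.5,18)→(7.5,34)  cross = 8.5·34 − 7.5·18 = 154.0000; (r_i+r_j)·cross = 16·154.0000 = 2464.0000
edge 2: (7.5,34)→(4.5,35)  cross = 7.5·35 − 4.5·34 = 109.5000; (r_i+r_j)·cross = 12·109.5000 = 1314.0000
edge 3: (4.5,35)→(2.5,11.5)  cross = 4.5·11.5 − 2.5·35 = -35.7500; (r_i+r_j)·cross = 7·-35.7500 = -250.2500
Σcross = 175.0000 → A = |Σcross|/2 = 87.5000 mm²
Σ(r_i+r_j)·cross = 2947.5000 → first moment M = |Σ|/6 = 491.2500
R_c = M/A = 491.2500/87.5000 = 5.6143 mm
θ = 355° = 6.195919 rad
V = θ·R_c·A = 6.195919·5.6143·87.5000 = 3043.745 mm³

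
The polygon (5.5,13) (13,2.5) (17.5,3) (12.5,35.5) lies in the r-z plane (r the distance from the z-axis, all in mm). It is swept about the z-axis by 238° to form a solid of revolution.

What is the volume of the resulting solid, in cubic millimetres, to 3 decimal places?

Volume = 9627.318 mm³

Profile (r,z), 4 vertices: (5.5,13) (13,2.5) (17.5,3) (12.5,35.5)
edge 0: (5.5,13)→(13,2.5)  cross = 5.5·2.5 − 13·13 = -155.2500; (r_i+r_j)·cross = 18.5·-155.2500 = -2872.1250
edge 1: (13,2.5)→(17.5,3)  cross = 13·3 − 17.5·2.5 = -4.7500; (r_i+r_j)·cross = 30.5·-4.7500 = -144.8750
edge 2: (17.5,3)→(12.5,35.5)  cross = 17.5·35.5 − 12.5·3 = 583.7500; (r_i+r_j)·cross = 30·583.7500 = 17512.5000
edge 3: (12.5,35.5)→(5.5,13)  cross = 12.5·13 − 5.5·35.5 = -32.7500; (r_i+r_j)·cross = 18·-32.7500 = -589.5000
Σcross = 391.0000 → A = |Σcross|/2 = 195.5000 mm²
Σ(r_i+r_j)·cross = 13906.0000 → first moment M = |Σ|/6 = 2317.6667
R_c = M/A = 2317.6667/195.5000 = 11.8551 mm
θ = 238° = 4.153884 rad
V = θ·R_c·A = 4.153884·11.8551·195.5000 = 9627.318 mm³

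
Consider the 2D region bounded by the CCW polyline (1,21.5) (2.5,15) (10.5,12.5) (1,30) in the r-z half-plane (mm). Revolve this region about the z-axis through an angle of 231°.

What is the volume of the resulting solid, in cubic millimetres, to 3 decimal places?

Volume = 1132.155 mm³

Profile (r,z), 4 vertices: (1,21.5) (2.5,15) (10.5,12.5) (1,30)
edge 0: (1,21.5)→(2.5,15)  cross = 1·15 − 2.5·21.5 = -38.7500; (r_i+r_j)·cross = 3.5·-38.7500 = -135.6250
edge 1: (2.5,15)→(10.5,12.5)  cross = 2.5·12.5 − 10.5·15 = -126.2500; (r_i+r_j)·cross = 13·-126.2500 = -1641.2500
edge 2: (10.5,12.5)→(1,30)  cross = 10.5·30 − 1·12.5 = 302.5000; (r_i+r_j)·cross = 11.5·302.5000 = 3478.7500
edge 3: (1,30)→(1,21.5)  cross = 1·21.5 − 1·30 = -8.5000; (r_i+r_j)·cross = 2·-8.5000 = -17.0000
Σcross = 129.0000 → A = |Σcross|/2 = 64.5000 mm²
Σ(r_i+r_j)·cross = 1684.8750 → first moment M = |Σ|/6 = 280.8125
R_c = M/A = 280.8125/64.5000 = 4.3537 mm
θ = 231° = 4.031711 rad
V = θ·R_c·A = 4.031711·4.3537·64.5000 = 1132.155 mm³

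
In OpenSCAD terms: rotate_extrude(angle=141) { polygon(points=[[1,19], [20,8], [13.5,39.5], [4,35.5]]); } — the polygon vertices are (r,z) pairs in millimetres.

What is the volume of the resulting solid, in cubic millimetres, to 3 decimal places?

Volume = 8555.522 mm³

Profile (r,z), 4 vertices: (1,19) (20,8) (13.5,39.5) (4,35.5)
edge 0: (1,19)→(20,8)  cross = 1·8 − 20·19 = -372.0000; (r_i+r_j)·cross = 21·-372.0000 = -7812.0000
edge 1: (20,8)→(13.5,39.5)  cross = 20·39.5 − 13.5·8 = 682.0000; (r_i+r_j)·cross = 33.5·682.0000 = 22847.0000
edge 2: (13.5,39.5)→(4,35.5)  cross = 13.5·35.5 − 4·39.5 = 321.2500; (r_i+r_j)·cross = 17.5·321.2500 = 5621.8750
edge 3: (4,35.5)→(1,19)  cross = 4·19 − 1·35.5 = 40.5000; (r_i+r_j)·cross = 5·40.5000 = 202.5000
Σcross = 671.7500 → A = |Σcross|/2 = 335.8750 mm²
Σ(r_i+r_j)·cross = 20859.3750 → first moment M = |Σ|/6 = 3476.5625
R_c = M/A = 3476.5625/335.8750 = 10.3508 mm
θ = 141° = 2.460914 rad
V = θ·R_c·A = 2.460914·10.3508·335.8750 = 8555.522 mm³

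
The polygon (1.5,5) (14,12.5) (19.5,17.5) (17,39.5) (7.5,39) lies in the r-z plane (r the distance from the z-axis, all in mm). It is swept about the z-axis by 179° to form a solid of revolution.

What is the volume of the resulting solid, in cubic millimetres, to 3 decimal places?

Profile (r,z), 5 vertices: (1.5,5) (14,12.5) (19.5,17.5) (17,39.5) (7.5,39)
edge 0: (1.5,5)→(14,12.5)  cross = 1.5·12.5 − 14·5 = -51.2500; (r_i+r_j)·cross = 15.5·-51.2500 = -794.3750
edge 1: (14,12.5)→(19.5,17.5)  cross = 14·17.5 − 19.5·12.5 = 1.2500; (r_i+r_j)·cross = 33.5·1.2500 = 41.8750
edge 2: (19.5,17.5)→(17,39.5)  cross = 19.5·39.5 − 17·17.5 = 472.7500; (r_i+r_j)·cross = 36.5·472.7500 = 17255.3750
edge 3: (17,39.5)→(7.5,39)  cross = 17·39 − 7.5·39.5 = 366.7500; (r_i+r_j)·cross = 24.5·366.7500 = 8985.3750
edge 4: (7.5,39)→(1.5,5)  cross = 7.5·5 − 1.5·39 = -21.0000; (r_i+r_j)·cross = 9·-21.0000 = -189.0000
Σcross = 768.5000 → A = |Σcross|/2 = 384.2500 mm²
Σ(r_i+r_j)·cross = 25299.2500 → first moment M = |Σ|/6 = 4216.5417
R_c = M/A = 4216.5417/384.2500 = 10.9734 mm
θ = 179° = 3.124139 rad
V = θ·R_c·A = 3.124139·10.9734·384.2500 = 13173.064 mm³

Volume = 13173.064 mm³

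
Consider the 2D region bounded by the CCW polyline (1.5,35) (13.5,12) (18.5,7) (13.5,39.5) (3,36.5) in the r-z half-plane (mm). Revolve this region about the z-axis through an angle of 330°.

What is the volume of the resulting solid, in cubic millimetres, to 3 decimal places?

Profile (r,z), 5 vertices: (1.5,35) (13.5,12) (18.5,7) (13.5,39.5) (3,36.5)
edge 0: (1.5,35)→(13.5,12)  cross = 1.5·12 − 13.5·35 = -454.5000; (r_i+r_j)·cross = 15·-454.5000 = -6817.5000
edge 1: (13.5,12)→(18.5,7)  cross = 13.5·7 − 18.5·12 = -127.5000; (r_i+r_j)·cross = 32·-127.5000 = -4080.0000
edge 2: (18.5,7)→(13.5,39.5)  cross = 18.5·39.5 − 13.5·7 = 636.2500; (r_i+r_j)·cross = 32·636.2500 = 20360.0000
edge 3: (13.5,39.5)→(3,36.5)  cross = 13.5·36.5 − 3·39.5 = 374.2500; (r_i+r_j)·cross = 16.5·374.2500 = 6175.1250
edge 4: (3,36.5)→(1.5,35)  cross = 3·35 − 1.5·36.5 = 50.2500; (r_i+r_j)·cross = 4.5·50.2500 = 226.1250
Σcross = 478.7500 → A = |Σcross|/2 = 239.3750 mm²
Σ(r_i+r_j)·cross = 15863.7500 → first moment M = |Σ|/6 = 2643.9583
R_c = M/A = 2643.9583/239.3750 = 11.0453 mm
θ = 330° = 5.759587 rad
V = θ·R_c·A = 5.759587·11.0453·239.3750 = 15228.107 mm³

Volume = 15228.107 mm³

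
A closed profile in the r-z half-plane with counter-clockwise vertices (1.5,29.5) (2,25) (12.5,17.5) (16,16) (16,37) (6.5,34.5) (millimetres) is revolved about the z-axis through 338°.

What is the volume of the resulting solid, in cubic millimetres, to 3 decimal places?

Volume = 12291.747 mm³

Profile (r,z), 6 vertices: (1.5,29.5) (2,25) (12.5,17.5) (16,16) (16,37) (6.5,34.5)
edge 0: (1.5,29.5)→(2,25)  cross = 1.5·25 − 2·29.5 = -21.5000; (r_i+r_j)·cross = 3.5·-21.5000 = -75.2500
edge 1: (2,25)→(12.5,17.5)  cross = 2·17.5 − 12.5·25 = -277.5000; (r_i+r_j)·cross = 14.5·-277.5000 = -4023.7500
edge 2: (12.5,17.5)→(16,16)  cross = 12.5·16 − 16·17.5 = -80.0000; (r_i+r_j)·cross = 28.5·-80.0000 = -2280.0000
edge 3: (16,16)→(16,37)  cross = 16·37 − 16·16 = 336.0000; (r_i+r_j)·cross = 32·336.0000 = 10752.0000
edge 4: (16,37)→(6.5,34.5)  cross = 16·34.5 − 6.5·37 = 311.5000; (r_i+r_j)·cross = 22.5·311.5000 = 7008.7500
edge 5: (6.5,34.5)→(1.5,29.5)  cross = 6.5·29.5 − 1.5·34.5 = 140.0000; (r_i+r_j)·cross = 8·140.0000 = 1120.0000
Σcross = 408.5000 → A = |Σcross|/2 = 204.2500 mm²
Σ(r_i+r_j)·cross = 12501.7500 → first moment M = |Σ|/6 = 2083.6250
R_c = M/A = 2083.6250/204.2500 = 10.2013 mm
θ = 338° = 5.899213 rad
V = θ·R_c·A = 5.899213·10.2013·204.2500 = 12291.747 mm³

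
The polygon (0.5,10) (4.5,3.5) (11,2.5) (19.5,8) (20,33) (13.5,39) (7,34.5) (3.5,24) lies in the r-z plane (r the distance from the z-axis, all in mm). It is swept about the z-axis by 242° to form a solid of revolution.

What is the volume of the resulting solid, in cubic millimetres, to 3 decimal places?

Profile (r,z), 8 vertices: (0.5,10) (4.5,3.5) (11,2.5) (19.5,8) (20,33) (13.5,39) (7,34.5) (3.5,24)
edge 0: (0.5,10)→(4.5,3.5)  cross = 0.5·3.5 − 4.5·10 = -43.2500; (r_i+r_j)·cross = 5·-43.2500 = -216.2500
edge 1: (4.5,3.5)→(11,2.5)  cross = 4.5·2.5 − 11·3.5 = -27.2500; (r_i+r_j)·cross = 15.5·-27.2500 = -422.3750
edge 2: (11,2.5)→(19.5,8)  cross = 11·8 − 19.5·2.5 = 39.2500; (r_i+r_j)·cross = 30.5·39.2500 = 1197.1250
edge 3: (19.5,8)→(20,33)  cross = 19.5·33 − 20·8 = 483.5000; (r_i+r_j)·cross = 39.5·483.5000 = 19098.2500
edge 4: (20,33)→(13.5,39)  cross = 20·39 − 13.5·33 = 334.5000; (r_i+r_j)·cross = 33.5·334.5000 = 11205.7500
edge 5: (13.5,39)→(7,34.5)  cross = 13.5·34.5 − 7·39 = 192.7500; (r_i+r_j)·cross = 20.5·192.7500 = 3951.3750
edge 6: (7,34.5)→(3.5,24)  cross = 7·24 − 3.5·34.5 = 47.2500; (r_i+r_j)·cross = 10.5·47.2500 = 496.1250
edge 7: (3.5,24)→(0.5,10)  cross = 3.5·10 − 0.5·24 = 23.0000; (r_i+r_j)·cross = 4·23.0000 = 92.0000
Σcross = 1049.7500 → A = |Σcross|/2 = 524.8750 mm²
Σ(r_i+r_j)·cross = 35402.0000 → first moment M = |Σ|/6 = 5900.3333
R_c = M/A = 5900.3333/524.8750 = 11.2414 mm
θ = 242° = 4.223697 rad
V = θ·R_c·A = 4.223697·11.2414·524.8750 = 24921.219 mm³

Volume = 24921.219 mm³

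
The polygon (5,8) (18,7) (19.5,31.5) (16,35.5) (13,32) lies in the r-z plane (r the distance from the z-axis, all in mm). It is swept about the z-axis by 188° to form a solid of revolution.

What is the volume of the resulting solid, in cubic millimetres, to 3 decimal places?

Profile (r,z), 5 vertices: (5,8) (18,7) (19.5,31.5) (16,35.5) (13,32)
edge 0: (5,8)→(18,7)  cross = 5·7 − 18·8 = -109.0000; (r_i+r_j)·cross = 23·-109.0000 = -2507.0000
edge 1: (18,7)→(19.5,31.5)  cross = 18·31.5 − 19.5·7 = 430.5000; (r_i+r_j)·cross = 37.5·430.5000 = 16143.7500
edge 2: (19.5,31.5)→(16,35.5)  cross = 19.5·35.5 − 16·31.5 = 188.2500; (r_i+r_j)·cross = 35.5·188.2500 = 6682.8750
edge 3: (16,35.5)→(13,32)  cross = 16·32 − 13·35.5 = 50.5000; (r_i+r_j)·cross = 29·50.5000 = 1464.5000
edge 4: (13,32)→(5,8)  cross = 13·8 − 5·32 = -56.0000; (r_i+r_j)·cross = 18·-56.0000 = -1008.0000
Σcross = 504.2500 → A = |Σcross|/2 = 252.1250 mm²
Σ(r_i+r_j)·cross = 20776.1250 → first moment M = |Σ|/6 = 3462.6875
R_c = M/A = 3462.6875/252.1250 = 13.7340 mm
θ = 188° = 3.281219 rad
V = θ·R_c·A = 3.281219·13.7340·252.1250 = 11361.836 mm³

Volume = 11361.836 mm³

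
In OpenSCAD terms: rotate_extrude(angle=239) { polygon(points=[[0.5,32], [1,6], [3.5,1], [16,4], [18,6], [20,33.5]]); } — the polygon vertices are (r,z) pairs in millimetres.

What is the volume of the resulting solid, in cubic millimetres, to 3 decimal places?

Volume = 22090.097 mm³

Profile (r,z), 6 vertices: (0.5,32) (1,6) (3.5,1) (16,4) (18,6) (20,33.5)
edge 0: (0.5,32)→(1,6)  cross = 0.5·6 − 1·32 = -29.0000; (r_i+r_j)·cross = 1.5·-29.0000 = -43.5000
edge 1: (1,6)→(3.5,1)  cross = 1·1 − 3.5·6 = -20.0000; (r_i+r_j)·cross = 4.5·-20.0000 = -90.0000
edge 2: (3.5,1)→(16,4)  cross = 3.5·4 − 16·1 = -2.0000; (r_i+r_j)·cross = 19.5·-2.0000 = -39.0000
edge 3: (16,4)→(18,6)  cross = 16·6 − 18·4 = 24.0000; (r_i+r_j)·cross = 34·24.0000 = 816.0000
edge 4: (18,6)→(20,33.5)  cross = 18·33.5 − 20·6 = 483.0000; (r_i+r_j)·cross = 38·483.0000 = 18354.0000
edge 5: (20,33.5)→(0.5,32)  cross = 20·32 − 0.5·33.5 = 623.2500; (r_i+r_j)·cross = 20.5·623.2500 = 12776.6250
Σcross = 1079.2500 → A = |Σcross|/2 = 539.6250 mm²
Σ(r_i+r_j)·cross = 31774.1250 → first moment M = |Σ|/6 = 5295.6875
R_c = M/A = 5295.6875/539.6250 = 9.8136 mm
θ = 239° = 4.171337 rad
V = θ·R_c·A = 4.171337·9.8136·539.6250 = 22090.097 mm³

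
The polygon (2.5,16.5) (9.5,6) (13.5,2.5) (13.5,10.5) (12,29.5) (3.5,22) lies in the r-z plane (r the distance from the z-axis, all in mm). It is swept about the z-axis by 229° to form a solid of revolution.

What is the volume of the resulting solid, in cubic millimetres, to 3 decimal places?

Profile (r,z), 6 vertices: (2.5,16.5) (9.5,6) (13.5,2.5) (13.5,10.5) (12,29.5) (3.5,22)
edge 0: (2.5,16.5)→(9.5,6)  cross = 2.5·6 − 9.5·16.5 = -141.7500; (r_i+r_j)·cross = 12·-141.7500 = -1701.0000
edge 1: (9.5,6)→(13.5,2.5)  cross = 9.5·2.5 − 13.5·6 = -57.2500; (r_i+r_j)·cross = 23·-57.2500 = -1316.7500
edge 2: (13.5,2.5)→(13.5,10.5)  cross = 13.5·10.5 − 13.5·2.5 = 108.0000; (r_i+r_j)·cross = 27·108.0000 = 2916.0000
edge 3: (13.5,10.5)→(12,29.5)  cross = 13.5·29.5 − 12·10.5 = 272.2500; (r_i+r_j)·cross = 25.5·272.2500 = 6942.3750
edge 4: (12,29.5)→(3.5,22)  cross = 12·22 − 3.5·29.5 = 160.7500; (r_i+r_j)·cross = 15.5·160.7500 = 2491.6250
edge 5: (3.5,22)→(2.5,16.5)  cross = 3.5·16.5 − 2.5·22 = 2.7500; (r_i+r_j)·cross = 6·2.7500 = 16.5000
Σcross = 344.7500 → A = |Σcross|/2 = 172.3750 mm²
Σ(r_i+r_j)·cross = 9348.7500 → first moment M = |Σ|/6 = 1558.1250
R_c = M/A = 1558.1250/172.3750 = 9.0392 mm
θ = 229° = 3.996804 rad
V = θ·R_c·A = 3.996804·9.0392·172.3750 = 6227.520 mm³

Volume = 6227.520 mm³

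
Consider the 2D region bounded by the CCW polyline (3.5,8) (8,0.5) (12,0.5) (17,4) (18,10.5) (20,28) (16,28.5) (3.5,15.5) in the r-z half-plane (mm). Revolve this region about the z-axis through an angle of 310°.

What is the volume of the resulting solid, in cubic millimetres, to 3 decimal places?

Volume = 20188.682 mm³

Profile (r,z), 8 vertices: (3.5,8) (8,0.5) (12,0.5) (17,4) (18,10.5) (20,28) (16,28.5) (3.5,15.5)
edge 0: (3.5,8)→(8,0.5)  cross = 3.5·0.5 − 8·8 = -62.2500; (r_i+r_j)·cross = 11.5·-62.2500 = -715.8750
edge 1: (8,0.5)→(12,0.5)  cross = 8·0.5 − 12·0.5 = -2.0000; (r_i+r_j)·cross = 20·-2.0000 = -40.0000
edge 2: (12,0.5)→(17,4)  cross = 12·4 − 17·0.5 = 39.5000; (r_i+r_j)·cross = 29·39.5000 = 1145.5000
edge 3: (17,4)→(18,10.5)  cross = 17·10.5 − 18·4 = 106.5000; (r_i+r_j)·cross = 35·106.5000 = 3727.5000
edge 4: (18,10.5)→(20,28)  cross = 18·28 − 20·10.5 = 294.0000; (r_i+r_j)·cross = 38·294.0000 = 11172.0000
edge 5: (20,28)→(16,28.5)  cross = 20·28.5 − 16·28 = 122.0000; (r_i+r_j)·cross = 36·122.0000 = 4392.0000
edge 6: (16,28.5)→(3.5,15.5)  cross = 16·15.5 − 3.5·28.5 = 148.2500; (r_i+r_j)·cross = 19.5·148.2500 = 2890.8750
edge 7: (3.5,15.5)→(3.5,8)  cross = 3.5·8 − 3.5·15.5 = -26.2500; (r_i+r_j)·cross = 7·-26.2500 = -183.7500
Σcross = 619.7500 → A = |Σcross|/2 = 309.8750 mm²
Σ(r_i+r_j)·cross = 22388.2500 → first moment M = |Σ|/6 = 3731.3750
R_c = M/A = 3731.3750/309.8750 = 12.0415 mm
θ = 310° = 5.410521 rad
V = θ·R_c·A = 5.410521·12.0415·309.8750 = 20188.682 mm³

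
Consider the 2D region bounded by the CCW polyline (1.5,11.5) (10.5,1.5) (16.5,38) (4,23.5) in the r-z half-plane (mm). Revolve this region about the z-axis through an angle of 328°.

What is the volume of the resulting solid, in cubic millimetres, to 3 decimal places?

Volume = 12951.850 mm³

Profile (r,z), 4 vertices: (1.5,11.5) (10.5,1.5) (16.5,38) (4,23.5)
edge 0: (1.5,11.5)→(10.5,1.5)  cross = 1.5·1.5 − 10.5·11.5 = -118.5000; (r_i+r_j)·cross = 12·-118.5000 = -1422.0000
edge 1: (10.5,1.5)→(16.5,38)  cross = 10.5·38 − 16.5·1.5 = 374.2500; (r_i+r_j)·cross = 27·374.2500 = 10104.7500
edge 2: (16.5,38)→(4,23.5)  cross = 16.5·23.5 − 4·38 = 235.7500; (r_i+r_j)·cross = 20.5·235.7500 = 4832.8750
edge 3: (4,23.5)→(1.5,11.5)  cross = 4·11.5 − 1.5·23.5 = 10.7500; (r_i+r_j)·cross = 5.5·10.7500 = 59.1250
Σcross = 502.2500 → A = |Σcross|/2 = 251.1250 mm²
Σ(r_i+r_j)·cross = 13574.7500 → first moment M = |Σ|/6 = 2262.4583
R_c = M/A = 2262.4583/251.1250 = 9.0093 mm
θ = 328° = 5.724680 rad
V = θ·R_c·A = 5.724680·9.0093·251.1250 = 12951.850 mm³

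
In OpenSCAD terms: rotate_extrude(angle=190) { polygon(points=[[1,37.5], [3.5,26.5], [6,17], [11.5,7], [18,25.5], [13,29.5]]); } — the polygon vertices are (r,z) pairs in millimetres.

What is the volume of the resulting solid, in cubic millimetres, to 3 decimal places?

Profile (r,z), 6 vertices: (1,37.5) (3.5,26.5) (6,17) (11.5,7) (18,25.5) (13,29.5)
edge 0: (1,37.5)→(3.5,26.5)  cross = 1·26.5 − 3.5·37.5 = -104.7500; (r_i+r_j)·cross = 4.5·-104.7500 = -471.3750
edge 1: (3.5,26.5)→(6,17)  cross = 3.5·17 − 6·26.5 = -99.5000; (r_i+r_j)·cross = 9.5·-99.5000 = -945.2500
edge 2: (6,17)→(11.5,7)  cross = 6·7 − 11.5·17 = -153.5000; (r_i+r_j)·cross = 17.5·-153.5000 = -2686.2500
edge 3: (11.5,7)→(18,25.5)  cross = 11.5·25.5 − 18·7 = 167.2500; (r_i+r_j)·cross = 29.5·167.2500 = 4933.8750
edge 4: (18,25.5)→(13,29.5)  cross = 18·29.5 − 13·25.5 = 199.5000; (r_i+r_j)·cross = 31·199.5000 = 6184.5000
edge 5: (13,29.5)→(1,37.5)  cross = 13·37.5 − 1·29.5 = 458.0000; (r_i+r_j)·cross = 14·458.0000 = 6412.0000
Σcross = 467.0000 → A = |Σcross|/2 = 233.5000 mm²
Σ(r_i+r_j)·cross = 13427.5000 → first moment M = |Σ|/6 = 2237.9167
R_c = M/A = 2237.9167/233.5000 = 9.5842 mm
θ = 190° = 3.316126 rad
V = θ·R_c·A = 3.316126·9.5842·233.5000 = 7421.213 mm³

Volume = 7421.213 mm³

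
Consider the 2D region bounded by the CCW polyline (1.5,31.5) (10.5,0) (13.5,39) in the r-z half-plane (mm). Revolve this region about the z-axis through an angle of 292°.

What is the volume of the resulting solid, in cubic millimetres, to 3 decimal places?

Volume = 9649.323 mm³

Profile (r,z), 3 vertices: (1.5,31.5) (10.5,0) (13.5,39)
edge 0: (1.5,31.5)→(10.5,0)  cross = 1.5·0 − 10.5·31.5 = -330.7500; (r_i+r_j)·cross = 12·-330.7500 = -3969.0000
edge 1: (10.5,0)→(13.5,39)  cross = 10.5·39 − 13.5·0 = 409.5000; (r_i+r_j)·cross = 24·409.5000 = 9828.0000
edge 2: (13.5,39)→(1.5,31.5)  cross = 13.5·31.5 − 1.5·39 = 366.7500; (r_i+r_j)·cross = 15·366.7500 = 5501.2500
Σcross = 445.5000 → A = |Σcross|/2 = 222.7500 mm²
Σ(r_i+r_j)·cross = 11360.2500 → first moment M = |Σ|/6 = 1893.3750
R_c = M/A = 1893.3750/222.7500 = 8.5000 mm
θ = 292° = 5.096361 rad
V = θ·R_c·A = 5.096361·8.5000·222.7500 = 9649.323 mm³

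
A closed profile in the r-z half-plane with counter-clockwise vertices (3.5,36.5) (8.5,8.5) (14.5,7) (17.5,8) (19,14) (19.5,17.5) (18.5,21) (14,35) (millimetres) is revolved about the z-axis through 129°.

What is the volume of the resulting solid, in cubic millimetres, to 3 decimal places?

Profile (r,z), 8 vertices: (3.5,36.5) (8.5,8.5) (14.5,7) (17.5,8) (19,14) (19.5,17.5) (18.5,21) (14,35)
edge 0: (3.5,36.5)→(8.5,8.5)  cross = 3.5·8.5 − 8.5·36.5 = -280.5000; (r_i+r_j)·cross = 12·-280.5000 = -3366.0000
edge 1: (8.5,8.5)→(14.5,7)  cross = 8.5·7 − 14.5·8.5 = -63.7500; (r_i+r_j)·cross = 23·-63.7500 = -1466.2500
edge 2: (14.5,7)→(17.5,8)  cross = 14.5·8 − 17.5·7 = -6.5000; (r_i+r_j)·cross = 32·-6.5000 = -208.0000
edge 3: (17.5,8)→(19,14)  cross = 17.5·14 − 19·8 = 93.0000; (r_i+r_j)·cross = 36.5·93.0000 = 3394.5000
edge 4: (19,14)→(19.5,17.5)  cross = 19·17.5 − 19.5·14 = 59.5000; (r_i+r_j)·cross = 38.5·59.5000 = 2290.7500
edge 5: (19.5,17.5)→(18.5,21)  cross = 19.5·21 − 18.5·17.5 = 85.7500; (r_i+r_j)·cross = 38·85.7500 = 3258.5000
edge 6: (18.5,21)→(14,35)  cross = 18.5·35 − 14·21 = 353.5000; (r_i+r_j)·cross = 32.5·353.5000 = 11488.7500
edge 7: (14,35)→(3.5,36.5)  cross = 14·36.5 − 3.5·35 = 388.5000; (r_i+r_j)·cross = 17.5·388.5000 = 6798.7500
Σcross = 629.5000 → A = |Σcross|/2 = 314.7500 mm²
Σ(r_i+r_j)·cross = 22191.0000 → first moment M = |Σ|/6 = 3698.5000
R_c = M/A = 3698.5000/314.7500 = 11.7506 mm
θ = 129° = 2.251475 rad
V = θ·R_c·A = 2.251475·11.7506·314.7500 = 8327.079 mm³

Volume = 8327.079 mm³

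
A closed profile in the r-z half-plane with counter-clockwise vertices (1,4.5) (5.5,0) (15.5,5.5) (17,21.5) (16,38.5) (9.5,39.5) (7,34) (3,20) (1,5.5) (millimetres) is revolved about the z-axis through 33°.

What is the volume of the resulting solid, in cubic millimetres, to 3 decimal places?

Profile (r,z), 9 vertices: (1,4.5) (5.5,0) (15.5,5.5) (17,21.5) (16,38.5) (9.5,39.5) (7,34) (3,20) (1,5.5)
edge 0: (1,4.5)→(5.5,0)  cross = 1·0 − 5.5·4.5 = -24.7500; (r_i+r_j)·cross = 6.5·-24.7500 = -160.8750
edge 1: (5.5,0)→(15.5,5.5)  cross = 5.5·5.5 − 15.5·0 = 30.2500; (r_i+r_j)·cross = 21·30.2500 = 635.2500
edge 2: (15.5,5.5)→(17,21.5)  cross = 15.5·21.5 − 17·5.5 = 239.7500; (r_i+r_j)·cross = 32.5·239.7500 = 7791.8750
edge 3: (17,21.5)→(16,38.5)  cross = 17·38.5 − 16·21.5 = 310.5000; (r_i+r_j)·cross = 33·310.5000 = 10246.5000
edge 4: (16,38.5)→(9.5,39.5)  cross = 16·39.5 − 9.5·38.5 = 266.2500; (r_i+r_j)·cross = 25.5·266.2500 = 6789.3750
edge 5: (9.5,39.5)→(7,34)  cross = 9.5·34 − 7·39.5 = 46.5000; (r_i+r_j)·cross = 16.5·46.5000 = 767.2500
edge 6: (7,34)→(3,20)  cross = 7·20 − 3·34 = 38.0000; (r_i+r_j)·cross = 10·38.0000 = 380.0000
edge 7: (3,20)→(1,5.5)  cross = 3·5.5 − 1·20 = -3.5000; (r_i+r_j)·cross = 4·-3.5000 = -14.0000
edge 8: (1,5.5)→(1,4.5)  cross = 1·4.5 − 1·5.5 = -1.0000; (r_i+r_j)·cross = 2·-1.0000 = -2.0000
Σcross = 902.0000 → A = |Σcross|/2 = 451.0000 mm²
Σ(r_i+r_j)·cross = 26433.3750 → first moment M = |Σ|/6 = 4405.5625
R_c = M/A = 4405.5625/451.0000 = 9.7684 mm
θ = 33° = 0.575959 rad
V = θ·R_c·A = 0.575959·9.7684·451.0000 = 2537.422 mm³

Volume = 2537.422 mm³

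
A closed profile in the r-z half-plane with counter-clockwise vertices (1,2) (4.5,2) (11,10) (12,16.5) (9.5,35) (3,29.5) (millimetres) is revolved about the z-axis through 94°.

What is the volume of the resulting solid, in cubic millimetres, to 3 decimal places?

Volume = 2594.624 mm³

Profile (r,z), 6 vertices: (1,2) (4.5,2) (11,10) (12,16.5) (9.5,35) (3,29.5)
edge 0: (1,2)→(4.5,2)  cross = 1·2 − 4.5·2 = -7.0000; (r_i+r_j)·cross = 5.5·-7.0000 = -38.5000
edge 1: (4.5,2)→(11,10)  cross = 4.5·10 − 11·2 = 23.0000; (r_i+r_j)·cross = 15.5·23.0000 = 356.5000
edge 2: (11,10)→(12,16.5)  cross = 11·16.5 − 12·10 = 61.5000; (r_i+r_j)·cross = 23·61.5000 = 1414.5000
edge 3: (12,16.5)→(9.5,35)  cross = 12·35 − 9.5·16.5 = 263.2500; (r_i+r_j)·cross = 21.5·263.2500 = 5659.8750
edge 4: (9.5,35)→(3,29.5)  cross = 9.5·29.5 − 3·35 = 175.2500; (r_i+r_j)·cross = 12.5·175.2500 = 2190.6250
edge 5: (3,29.5)→(1,2)  cross = 3·2 − 1·29.5 = -23.5000; (r_i+r_j)·cross = 4·-23.5000 = -94.0000
Σcross = 492.5000 → A = |Σcross|/2 = 246.2500 mm²
Σ(r_i+r_j)·cross = 9489.0000 → first moment M = |Σ|/6 = 1581.5000
R_c = M/A = 1581.5000/246.2500 = 6.4223 mm
θ = 94° = 1.640609 rad
V = θ·R_c·A = 1.640609·6.4223·246.2500 = 2594.624 mm³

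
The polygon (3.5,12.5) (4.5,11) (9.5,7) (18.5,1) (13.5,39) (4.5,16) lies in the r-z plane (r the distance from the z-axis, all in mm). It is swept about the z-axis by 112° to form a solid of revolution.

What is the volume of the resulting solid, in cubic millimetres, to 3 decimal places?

Volume = 6145.467 mm³

Profile (r,z), 6 vertices: (3.5,12.5) (4.5,11) (9.5,7) (18.5,1) (13.5,39) (4.5,16)
edge 0: (3.5,12.5)→(4.5,11)  cross = 3.5·11 − 4.5·12.5 = -17.7500; (r_i+r_j)·cross = 8·-17.7500 = -142.0000
edge 1: (4.5,11)→(9.5,7)  cross = 4.5·7 − 9.5·11 = -73.0000; (r_i+r_j)·cross = 14·-73.0000 = -1022.0000
edge 2: (9.5,7)→(18.5,1)  cross = 9.5·1 − 18.5·7 = -120.0000; (r_i+r_j)·cross = 28·-120.0000 = -3360.0000
edge 3: (18.5,1)→(13.5,39)  cross = 18.5·39 − 13.5·1 = 708.0000; (r_i+r_j)·cross = 32·708.0000 = 22656.0000
edge 4: (13.5,39)→(4.5,16)  cross = 13.5·16 − 4.5·39 = 40.5000; (r_i+r_j)·cross = 18·40.5000 = 729.0000
edge 5: (4.5,16)→(3.5,12.5)  cross = 4.5·12.5 − 3.5·16 = 0.2500; (r_i+r_j)·cross = 8·0.2500 = 2.0000
Σcross = 538.0000 → A = |Σcross|/2 = 269.0000 mm²
Σ(r_i+r_j)·cross = 18863.0000 → first moment M = |Σ|/6 = 3143.8333
R_c = M/A = 3143.8333/269.0000 = 11.6871 mm
θ = 112° = 1.954769 rad
V = θ·R_c·A = 1.954769·11.6871·269.0000 = 6145.467 mm³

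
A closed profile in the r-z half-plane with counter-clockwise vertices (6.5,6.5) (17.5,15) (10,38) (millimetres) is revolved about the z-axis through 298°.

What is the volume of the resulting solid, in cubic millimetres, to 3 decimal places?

Profile (r,z), 3 vertices: (6.5,6.5) (17.5,15) (10,38)
edge 0: (6.5,6.5)→(17.5,15)  cross = 6.5·15 − 17.5·6.5 = -16.2500; (r_i+r_j)·cross = 24·-16.2500 = -390.0000
edge 1: (17.5,15)→(10,38)  cross = 17.5·38 − 10·15 = 515.0000; (r_i+r_j)·cross = 27.5·515.0000 = 14162.5000
edge 2: (10,38)→(6.5,6.5)  cross = 10·6.5 − 6.5·38 = -182.0000; (r_i+r_j)·cross = 16.5·-182.0000 = -3003.0000
Σcross = 316.7500 → A = |Σcross|/2 = 158.3750 mm²
Σ(r_i+r_j)·cross = 10769.5000 → first moment M = |Σ|/6 = 1794.9167
R_c = M/A = 1794.9167/158.3750 = 11.3333 mm
θ = 298° = 5.201081 rad
V = θ·R_c·A = 5.201081·11.3333·158.3750 = 9335.507 mm³

Volume = 9335.507 mm³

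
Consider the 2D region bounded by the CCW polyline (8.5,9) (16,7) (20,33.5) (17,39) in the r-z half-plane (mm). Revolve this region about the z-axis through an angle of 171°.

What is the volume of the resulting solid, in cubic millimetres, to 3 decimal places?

Profile (r,z), 4 vertices: (8.5,9) (16,7) (20,33.5) (17,39)
edge 0: (8.5,9)→(16,7)  cross = 8.5·7 − 16·9 = -84.5000; (r_i+r_j)·cross = 24.5·-84.5000 = -2070.2500
edge 1: (16,7)→(20,33.5)  cross = 16·33.5 − 20·7 = 396.0000; (r_i+r_j)·cross = 36·396.0000 = 14256.0000
edge 2: (20,33.5)→(17,39)  cross = 20·39 − 17·33.5 = 210.5000; (r_i+r_j)·cross = 37·210.5000 = 7788.5000
edge 3: (17,39)→(8.5,9)  cross = 17·9 − 8.5·39 = -178.5000; (r_i+r_j)·cross = 25.5·-178.5000 = -4551.7500
Σcross = 343.5000 → A = |Σcross|/2 = 171.7500 mm²
Σ(r_i+r_j)·cross = 15422.5000 → first moment M = |Σ|/6 = 2570.4167
R_c = M/A = 2570.4167/171.7500 = 14.9660 mm
θ = 171° = 2.984513 rad
V = θ·R_c·A = 2.984513·14.9660·171.7500 = 7671.442 mm³

Volume = 7671.442 mm³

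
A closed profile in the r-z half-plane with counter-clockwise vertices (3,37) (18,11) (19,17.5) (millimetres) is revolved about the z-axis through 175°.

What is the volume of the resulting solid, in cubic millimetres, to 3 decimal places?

Profile (r,z), 3 vertices: (3,37) (18,11) (19,17.5)
edge 0: (3,37)→(18,11)  cross = 3·11 − 18·37 = -633.0000; (r_i+r_j)·cross = 21·-633.0000 = -13293.0000
edge 1: (18,11)→(19,17.5)  cross = 18·17.5 − 19·11 = 106.0000; (r_i+r_j)·cross = 37·106.0000 = 3922.0000
edge 2: (19,17.5)→(3,37)  cross = 19·37 − 3·17.5 = 650.5000; (r_i+r_j)·cross = 22·650.5000 = 14311.0000
Σcross = 123.5000 → A = |Σcross|/2 = 61.7500 mm²
Σ(r_i+r_j)·cross = 4940.0000 → first moment M = |Σ|/6 = 823.3333
R_c = M/A = 823.3333/61.7500 = 13.3333 mm
θ = 175° = 3.054326 rad
V = θ·R_c·A = 3.054326·13.3333·61.7500 = 2514.729 mm³

Volume = 2514.729 mm³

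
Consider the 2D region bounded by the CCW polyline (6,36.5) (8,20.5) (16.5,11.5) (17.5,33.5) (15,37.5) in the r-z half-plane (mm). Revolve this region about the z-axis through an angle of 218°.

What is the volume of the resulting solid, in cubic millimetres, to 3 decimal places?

Volume = 9715.761 mm³

Profile (r,z), 5 vertices: (6,36.5) (8,20.5) (16.5,11.5) (17.5,33.5) (15,37.5)
edge 0: (6,36.5)→(8,20.5)  cross = 6·20.5 − 8·36.5 = -169.0000; (r_i+r_j)·cross = 14·-169.0000 = -2366.0000
edge 1: (8,20.5)→(16.5,11.5)  cross = 8·11.5 − 16.5·20.5 = -246.2500; (r_i+r_j)·cross = 24.5·-246.2500 = -6033.1250
edge 2: (16.5,11.5)→(17.5,33.5)  cross = 16.5·33.5 − 17.5·11.5 = 351.5000; (r_i+r_j)·cross = 34·351.5000 = 11951.0000
edge 3: (17.5,33.5)→(15,37.5)  cross = 17.5·37.5 − 15·33.5 = 153.7500; (r_i+r_j)·cross = 32.5·153.7500 = 4996.8750
edge 4: (15,37.5)→(6,36.5)  cross = 15·36.5 − 6·37.5 = 322.5000; (r_i+r_j)·cross = 21·322.5000 = 6772.5000
Σcross = 412.5000 → A = |Σcross|/2 = 206.2500 mm²
Σ(r_i+r_j)·cross = 15321.2500 → first moment M = |Σ|/6 = 2553.5417
R_c = M/A = 2553.5417/206.2500 = 12.3808 mm
θ = 218° = 3.804818 rad
V = θ·R_c·A = 3.804818·12.3808·206.2500 = 9715.761 mm³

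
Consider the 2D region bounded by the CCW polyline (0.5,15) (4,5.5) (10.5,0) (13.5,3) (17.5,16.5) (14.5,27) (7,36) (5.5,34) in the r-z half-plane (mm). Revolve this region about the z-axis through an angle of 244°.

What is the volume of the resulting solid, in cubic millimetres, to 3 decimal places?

Profile (r,z), 8 vertices: (0.5,15) (4,5.5) (10.5,0) (13.5,3) (17.5,16.5) (14.5,27) (7,36) (5.5,34)
edge 0: (0.5,15)→(4,5.5)  cross = 0.5·5.5 − 4·15 = -57.2500; (r_i+r_j)·cross = 4.5·-57.2500 = -257.6250
edge 1: (4,5.5)→(10.5,0)  cross = 4·0 − 10.5·5.5 = -57.7500; (r_i+r_j)·cross = 14.5·-57.7500 = -837.3750
edge 2: (10.5,0)→(13.5,3)  cross = 10.5·3 − 13.5·0 = 31.5000; (r_i+r_j)·cross = 24·31.5000 = 756.0000
edge 3: (13.5,3)→(17.5,16.5)  cross = 13.5·16.5 − 17.5·3 = 170.2500; (r_i+r_j)·cross = 31·170.2500 = 5277.7500
edge 4: (17.5,16.5)→(14.5,27)  cross = 17.5·27 − 14.5·16.5 = 233.2500; (r_i+r_j)·cross = 32·233.2500 = 7464.0000
edge 5: (14.5,27)→(7,36)  cross = 14.5·36 − 7·27 = 333.0000; (r_i+r_j)·cross = 21.5·333.0000 = 7159.5000
edge 6: (7,36)→(5.5,34)  cross = 7·34 − 5.5·36 = 40.0000; (r_i+r_j)·cross = 12.5·40.0000 = 500.0000
edge 7: (5.5,34)→(0.5,15)  cross = 5.5·15 − 0.5·34 = 65.5000; (r_i+r_j)·cross = 6·65.5000 = 393.0000
Σcross = 758.5000 → A = |Σcross|/2 = 379.2500 mm²
Σ(r_i+r_j)·cross = 20455.2500 → first moment M = |Σ|/6 = 3409.2083
R_c = M/A = 3409.2083/379.2500 = 8.9893 mm
θ = 244° = 4.258603 rad
V = θ·R_c·A = 4.258603·8.9893·379.2500 = 14518.466 mm³

Volume = 14518.466 mm³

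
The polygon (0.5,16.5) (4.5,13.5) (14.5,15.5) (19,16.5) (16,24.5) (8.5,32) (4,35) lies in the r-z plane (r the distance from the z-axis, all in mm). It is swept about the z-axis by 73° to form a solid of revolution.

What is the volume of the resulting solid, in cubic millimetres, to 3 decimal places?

Profile (r,z), 7 vertices: (0.5,16.5) (4.5,13.5) (14.5,15.5) (19,16.5) (16,24.5) (8.5,32) (4,35)
edge 0: (0.5,16.5)→(4.5,13.5)  cross = 0.5·13.5 − 4.5·16.5 = -67.5000; (r_i+r_j)·cross = 5·-67.5000 = -337.5000
edge 1: (4.5,13.5)→(14.5,15.5)  cross = 4.5·15.5 − 14.5·13.5 = -126.0000; (r_i+r_j)·cross = 19·-126.0000 = -2394.0000
edge 2: (14.5,15.5)→(19,16.5)  cross = 14.5·16.5 − 19·15.5 = -55.2500; (r_i+r_j)·cross = 33.5·-55.2500 = -1850.8750
edge 3: (19,16.5)→(16,24.5)  cross = 19·24.5 − 16·16.5 = 201.5000; (r_i+r_j)·cross = 35·201.5000 = 7052.5000
edge 4: (16,24.5)→(8.5,32)  cross = 16·32 − 8.5·24.5 = 303.7500; (r_i+r_j)·cross = 24.5·303.7500 = 7441.8750
edge 5: (8.5,32)→(4,35)  cross = 8.5·35 − 4·32 = 169.5000; (r_i+r_j)·cross = 12.5·169.5000 = 2118.7500
edge 6: (4,35)→(0.5,16.5)  cross = 4·16.5 − 0.5·35 = 48.5000; (r_i+r_j)·cross = 4.5·48.5000 = 218.2500
Σcross = 474.5000 → A = |Σcross|/2 = 237.2500 mm²
Σ(r_i+r_j)·cross = 12249.0000 → first moment M = |Σ|/6 = 2041.5000
R_c = M/A = 2041.5000/237.2500 = 8.6048 mm
θ = 73° = 1.274090 rad
V = θ·R_c·A = 1.274090·8.6048·237.2500 = 2601.055 mm³

Volume = 2601.055 mm³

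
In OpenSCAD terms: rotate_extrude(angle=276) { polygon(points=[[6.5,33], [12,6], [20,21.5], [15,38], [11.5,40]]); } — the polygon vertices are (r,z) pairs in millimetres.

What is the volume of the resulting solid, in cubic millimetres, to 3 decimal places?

Volume = 15731.473 mm³

Profile (r,z), 5 vertices: (6.5,33) (12,6) (20,21.5) (15,38) (11.5,40)
edge 0: (6.5,33)→(12,6)  cross = 6.5·6 − 12·33 = -357.0000; (r_i+r_j)·cross = 18.5·-357.0000 = -6604.5000
edge 1: (12,6)→(20,21.5)  cross = 12·21.5 − 20·6 = 138.0000; (r_i+r_j)·cross = 32·138.0000 = 4416.0000
edge 2: (20,21.5)→(15,38)  cross = 20·38 − 15·21.5 = 437.5000; (r_i+r_j)·cross = 35·437.5000 = 15312.5000
edge 3: (15,38)→(11.5,40)  cross = 15·40 − 11.5·38 = 163.0000; (r_i+r_j)·cross = 26.5·163.0000 = 4319.5000
edge 4: (11.5,40)→(6.5,33)  cross = 11.5·33 − 6.5·40 = 119.5000; (r_i+r_j)·cross = 18·119.5000 = 2151.0000
Σcross = 501.0000 → A = |Σcross|/2 = 250.5000 mm²
Σ(r_i+r_j)·cross = 19594.5000 → first moment M = |Σ|/6 = 3265.7500
R_c = M/A = 3265.7500/250.5000 = 13.0369 mm
θ = 276° = 4.817109 rad
V = θ·R_c·A = 4.817109·13.0369·250.5000 = 15731.473 mm³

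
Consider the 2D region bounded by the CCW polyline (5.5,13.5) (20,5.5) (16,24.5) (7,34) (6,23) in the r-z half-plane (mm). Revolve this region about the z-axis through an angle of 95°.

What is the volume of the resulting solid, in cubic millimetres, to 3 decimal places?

Volume = 4378.288 mm³

Profile (r,z), 5 vertices: (5.5,13.5) (20,5.5) (16,24.5) (7,34) (6,23)
edge 0: (5.5,13.5)→(20,5.5)  cross = 5.5·5.5 − 20·13.5 = -239.7500; (r_i+r_j)·cross = 25.5·-239.7500 = -6113.6250
edge 1: (20,5.5)→(16,24.5)  cross = 20·24.5 − 16·5.5 = 402.0000; (r_i+r_j)·cross = 36·402.0000 = 14472.0000
edge 2: (16,24.5)→(7,34)  cross = 16·34 − 7·24.5 = 372.5000; (r_i+r_j)·cross = 23·372.5000 = 8567.5000
edge 3: (7,34)→(6,23)  cross = 7·23 − 6·34 = -43.0000; (r_i+r_j)·cross = 13·-43.0000 = -559.0000
edge 4: (6,23)→(5.5,13.5)  cross = 6·13.5 − 5.5·23 = -45.5000; (r_i+r_j)·cross = 11.5·-45.5000 = -523.2500
Σcross = 446.2500 → A = |Σcross|/2 = 223.1250 mm²
Σ(r_i+r_j)·cross = 15843.6250 → first moment M = |Σ|/6 = 2640.6042
R_c = M/A = 2640.6042/223.1250 = 11.8346 mm
θ = 95° = 1.658063 rad
V = θ·R_c·A = 1.658063·11.8346·223.1250 = 4378.288 mm³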